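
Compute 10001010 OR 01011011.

OR: 1 when either bit is 1
  10001010
| 01011011
----------
  11011011
Decimal: 138 | 91 = 219



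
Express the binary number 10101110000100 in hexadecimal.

Group into 4-bit nibbles from right:
  0010 = 2
  1011 = B
  1000 = 8
  0100 = 4
Result: 2B84



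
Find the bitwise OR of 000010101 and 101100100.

OR: 1 when either bit is 1
  000010101
| 101100100
-----------
  101110101
Decimal: 21 | 356 = 373



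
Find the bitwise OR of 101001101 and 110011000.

OR: 1 when either bit is 1
  101001101
| 110011000
-----------
  111011101
Decimal: 333 | 408 = 477



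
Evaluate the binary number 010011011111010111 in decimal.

Sum of powers of 2 for each 1-bit:
2^0 + 2^1 + 2^2 + 2^4 + 2^6 + 2^7 + 2^8 + 2^9 + 2^10 + 2^12 + 2^13 + 2^16
= 1 + 2 + 4 + 16 + 64 + 128 + 256 + 512 + 1024 + 4096 + 8192 + 65536
= 79831



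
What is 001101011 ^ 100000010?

XOR: 1 when bits differ
  001101011
^ 100000010
-----------
  101101001
Decimal: 107 ^ 258 = 361



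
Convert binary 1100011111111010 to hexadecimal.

Group into 4-bit nibbles from right:
  1100 = C
  0111 = 7
  1111 = F
  1010 = A
Result: C7FA



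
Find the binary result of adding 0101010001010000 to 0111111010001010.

Add column by column from the right: bit + bit + carry-in; write the sum mod 2, carry 1 when the sum is 2 or 3.
carry:  1111100000000000
        0101010001010000
+       0111111010001010
------------------------
       01101001011011010
(the carry out of the leftmost column, 0, becomes the leading bit)
Decimal check:
  0101010001010000 = 16384 + 4096 + 1024 + 64 + 16 = 21584
  0111111010001010 = 16384 + 8192 + 4096 + 2048 + 1024 + 512 + 128 + 8 + 2 = 32394
  21584 + 32394 = 53978, and 01101001011011010 = 32768 + 16384 + 4096 + 512 + 128 + 64 + 16 + 8 + 2 = 53978 ✓



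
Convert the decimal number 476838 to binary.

Using repeated division by 2:
476838 ÷ 2 = 238419 remainder 0
238419 ÷ 2 = 119209 remainder 1
119209 ÷ 2 = 59604 remainder 1
59604 ÷ 2 = 29802 remainder 0
29802 ÷ 2 = 14901 remainder 0
14901 ÷ 2 = 7450 remainder 1
7450 ÷ 2 = 3725 remainder 0
3725 ÷ 2 = 1862 remainder 1
1862 ÷ 2 = 931 remainder 0
931 ÷ 2 = 465 remainder 1
465 ÷ 2 = 232 remainder 1
232 ÷ 2 = 116 remainder 0
116 ÷ 2 = 58 remainder 0
58 ÷ 2 = 29 remainder 0
29 ÷ 2 = 14 remainder 1
14 ÷ 2 = 7 remainder 0
7 ÷ 2 = 3 remainder 1
3 ÷ 2 = 1 remainder 1
1 ÷ 2 = 0 remainder 1
Reading remainders bottom to top: 1110100011010100110



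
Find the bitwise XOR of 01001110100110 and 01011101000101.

XOR: 1 when bits differ
  01001110100110
^ 01011101000101
----------------
  00010011100011
Decimal: 5030 ^ 5957 = 1251



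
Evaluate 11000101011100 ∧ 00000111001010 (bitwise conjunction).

AND: 1 only when both bits are 1
  11000101011100
& 00000111001010
----------------
  00000101001000
Decimal: 12636 & 458 = 328



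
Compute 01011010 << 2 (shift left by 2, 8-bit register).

Original: 01011010 (decimal 90)
Shift left by 2 positions
Append 2 zeros on the right and drop the 2 high bits that overflow the 8-bit width
Result: 01101000 (decimal 104)
Equivalent: 90 << 2 = 90 × 2^2 = 360, truncated to 8 bits = 104



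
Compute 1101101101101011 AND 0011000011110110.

AND: 1 only when both bits are 1
  1101101101101011
& 0011000011110110
------------------
  0001000001100010
Decimal: 56171 & 12534 = 4194



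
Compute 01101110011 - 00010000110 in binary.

Method 1 - Direct subtraction (column by column from the right: bit − bit − borrow-in; if negative, add 2 and borrow 1 from the next column):
borrow: 00100011000
        01101110011
-       00010000110
-------------------
        01011101101

Method 2 - Add two's complement:
Two's complement of 00010000110: invert → 11101111001, add 1 → 11101111010
  01101110011
+ 11101111010
-------------
 101011101101  (end carry out of the top bit = 1)
Discarding the end carry: 01011101101
Decimal check:
  01101110011 = 512 + 256 + 64 + 32 + 16 + 2 + 1 = 883
  00010000110 = 128 + 4 + 2 = 134
  883 - 134 = 749, and 01011101101 = 512 + 128 + 64 + 32 + 8 + 4 + 1 = 749 ✓



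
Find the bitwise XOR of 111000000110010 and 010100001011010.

XOR: 1 when bits differ
  111000000110010
^ 010100001011010
-----------------
  101100001101000
Decimal: 28722 ^ 10330 = 22632



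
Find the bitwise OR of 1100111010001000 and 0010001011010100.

OR: 1 when either bit is 1
  1100111010001000
| 0010001011010100
------------------
  1110111011011100
Decimal: 52872 | 8916 = 61148



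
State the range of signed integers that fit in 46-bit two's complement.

For 46-bit two's complement:
Minimum: -2^45 = -35184372088832
Maximum: 2^45 - 1 = 35184372088831



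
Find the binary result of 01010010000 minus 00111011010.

Method 1 - Direct subtraction (column by column from the right: bit − bit − borrow-in; if negative, add 2 and borrow 1 from the next column):
borrow: 01111111100
        01010010000
-       00111011010
-------------------
        00010110110

Method 2 - Add two's complement:
Two's complement of 00111011010: invert → 11000100101, add 1 → 11000100110
  01010010000
+ 11000100110
-------------
 100010110110  (end carry out of the top bit = 1)
Discarding the end carry: 00010110110
Decimal check:
  01010010000 = 512 + 128 + 16 = 656
  00111011010 = 256 + 128 + 64 + 16 + 8 + 2 = 474
  656 - 474 = 182, and 00010110110 = 128 + 32 + 16 + 4 + 2 = 182 ✓



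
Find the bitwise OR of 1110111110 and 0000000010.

OR: 1 when either bit is 1
  1110111110
| 0000000010
------------
  1110111110
Decimal: 958 | 2 = 958



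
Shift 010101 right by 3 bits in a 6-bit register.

Original: 010101 (decimal 21)
Shift right by 3 positions
Drop the 3 low bits; fill with zeros on the left
Result: 000010 (decimal 2)
Equivalent: 21 >> 3 = 21 ÷ 2^3 = 2



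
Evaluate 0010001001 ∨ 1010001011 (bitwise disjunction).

OR: 1 when either bit is 1
  0010001001
| 1010001011
------------
  1010001011
Decimal: 137 | 651 = 651



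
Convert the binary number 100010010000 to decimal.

Sum of powers of 2 for each 1-bit:
2^4 + 2^7 + 2^11
= 16 + 128 + 2048
= 2192



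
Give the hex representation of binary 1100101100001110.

Group into 4-bit nibbles from right:
  1100 = C
  1011 = B
  0000 = 0
  1110 = E
Result: CB0E



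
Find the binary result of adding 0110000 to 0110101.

Add column by column from the right: bit + bit + carry-in; write the sum mod 2, carry 1 when the sum is 2 or 3.
carry:  1100000
        0110000
+       0110101
---------------
       01100101
(the carry out of the leftmost column, 0, becomes the leading bit)
Decimal check:
  0110000 = 32 + 16 = 48
  0110101 = 32 + 16 + 4 + 1 = 53
  48 + 53 = 101, and 01100101 = 64 + 32 + 4 + 1 = 101 ✓



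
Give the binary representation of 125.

Using repeated division by 2:
125 ÷ 2 = 62 remainder 1
62 ÷ 2 = 31 remainder 0
31 ÷ 2 = 15 remainder 1
15 ÷ 2 = 7 remainder 1
7 ÷ 2 = 3 remainder 1
3 ÷ 2 = 1 remainder 1
1 ÷ 2 = 0 remainder 1
Reading remainders bottom to top: 1111101



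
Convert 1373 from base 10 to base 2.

Using repeated division by 2:
1373 ÷ 2 = 686 remainder 1
686 ÷ 2 = 343 remainder 0
343 ÷ 2 = 171 remainder 1
171 ÷ 2 = 85 remainder 1
85 ÷ 2 = 42 remainder 1
42 ÷ 2 = 21 remainder 0
21 ÷ 2 = 10 remainder 1
10 ÷ 2 = 5 remainder 0
5 ÷ 2 = 2 remainder 1
2 ÷ 2 = 1 remainder 0
1 ÷ 2 = 0 remainder 1
Reading remainders bottom to top: 10101011101



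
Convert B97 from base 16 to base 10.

Expand by place value (powers of 16):
Digit values: B = 11
B97 = 11 × 16^2 + 9 × 16^1 + 7 × 16^0
= 11 × 256 + 9 × 16 + 7 × 1
= 2816 + 144 + 7
= 2967



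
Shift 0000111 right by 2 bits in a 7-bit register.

Original: 0000111 (decimal 7)
Shift right by 2 positions
Drop the 2 low bits; fill with zeros on the left
Result: 0000001 (decimal 1)
Equivalent: 7 >> 2 = 7 ÷ 2^2 = 1



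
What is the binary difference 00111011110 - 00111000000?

Method 1 - Direct subtraction (column by column from the right: bit − bit − borrow-in; if negative, add 2 and borrow 1 from the next column):
borrow: 00000000000
        00111011110
-       00111000000
-------------------
        00000011110

Method 2 - Add two's complement:
Two's complement of 00111000000: invert → 11000111111, add 1 → 11001000000
  00111011110
+ 11001000000
-------------
 100000011110  (end carry out of the top bit = 1)
Discarding the end carry: 00000011110
Decimal check:
  00111011110 = 256 + 128 + 64 + 16 + 8 + 4 + 2 = 478
  00111000000 = 256 + 128 + 64 = 448
  478 - 448 = 30, and 00000011110 = 16 + 8 + 4 + 2 = 30 ✓



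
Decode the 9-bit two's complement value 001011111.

Binary: 001011111
Sign bit: 0 (non-negative)
Read directly as an unsigned value:
001011111 = 64 + 16 + 8 + 4 + 2 + 1 = 95
Value: 95



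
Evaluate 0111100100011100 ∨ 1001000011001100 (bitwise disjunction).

OR: 1 when either bit is 1
  0111100100011100
| 1001000011001100
------------------
  1111100111011100
Decimal: 31004 | 37068 = 63964



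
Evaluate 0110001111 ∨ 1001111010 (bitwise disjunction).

OR: 1 when either bit is 1
  0110001111
| 1001111010
------------
  1111111111
Decimal: 399 | 634 = 1023



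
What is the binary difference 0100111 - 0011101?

Method 1 - Direct subtraction (column by column from the right: bit − bit − borrow-in; if negative, add 2 and borrow 1 from the next column):
borrow: 0110000
        0100111
-       0011101
---------------
        0001010

Method 2 - Add two's complement:
Two's complement of 0011101: invert → 1100010, add 1 → 1100011
  0100111
+ 1100011
---------
 10001010  (end carry out of the top bit = 1)
Discarding the end carry: 0001010
Decimal check:
  0100111 = 32 + 4 + 2 + 1 = 39
  0011101 = 16 + 8 + 4 + 1 = 29
  39 - 29 = 10, and 0001010 = 8 + 2 = 10 ✓



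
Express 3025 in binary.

Using repeated division by 2:
3025 ÷ 2 = 1512 remainder 1
1512 ÷ 2 = 756 remainder 0
756 ÷ 2 = 378 remainder 0
378 ÷ 2 = 189 remainder 0
189 ÷ 2 = 94 remainder 1
94 ÷ 2 = 47 remainder 0
47 ÷ 2 = 23 remainder 1
23 ÷ 2 = 11 remainder 1
11 ÷ 2 = 5 remainder 1
5 ÷ 2 = 2 remainder 1
2 ÷ 2 = 1 remainder 0
1 ÷ 2 = 0 remainder 1
Reading remainders bottom to top: 101111010001



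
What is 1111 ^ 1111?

XOR: 1 when bits differ
  1111
^ 1111
------
  0000
Decimal: 15 ^ 15 = 0



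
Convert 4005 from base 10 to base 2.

Using repeated division by 2:
4005 ÷ 2 = 2002 remainder 1
2002 ÷ 2 = 1001 remainder 0
1001 ÷ 2 = 500 remainder 1
500 ÷ 2 = 250 remainder 0
250 ÷ 2 = 125 remainder 0
125 ÷ 2 = 62 remainder 1
62 ÷ 2 = 31 remainder 0
31 ÷ 2 = 15 remainder 1
15 ÷ 2 = 7 remainder 1
7 ÷ 2 = 3 remainder 1
3 ÷ 2 = 1 remainder 1
1 ÷ 2 = 0 remainder 1
Reading remainders bottom to top: 111110100101



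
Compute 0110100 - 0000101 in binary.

Method 1 - Direct subtraction (column by column from the right: bit − bit − borrow-in; if negative, add 2 and borrow 1 from the next column):
borrow: 0011110
        0110100
-       0000101
---------------
        0101111

Method 2 - Add two's complement:
Two's complement of 0000101: invert → 1111010, add 1 → 1111011
  0110100
+ 1111011
---------
 10101111  (end carry out of the top bit = 1)
Discarding the end carry: 0101111
Decimal check:
  0110100 = 32 + 16 + 4 = 52
  0000101 = 4 + 1 = 5
  52 - 5 = 47, and 0101111 = 32 + 8 + 4 + 2 + 1 = 47 ✓



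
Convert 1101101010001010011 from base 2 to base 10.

Sum of powers of 2 for each 1-bit:
2^0 + 2^1 + 2^4 + 2^6 + 2^10 + 2^12 + 2^14 + 2^15 + 2^17 + 2^18
= 1 + 2 + 16 + 64 + 1024 + 4096 + 16384 + 32768 + 131072 + 262144
= 447571



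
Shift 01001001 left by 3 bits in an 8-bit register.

Original: 01001001 (decimal 73)
Shift left by 3 positions
Append 3 zeros on the right and drop the 3 high bits that overflow the 8-bit width
Result: 01001000 (decimal 72)
Equivalent: 73 << 3 = 73 × 2^3 = 584, truncated to 8 bits = 72



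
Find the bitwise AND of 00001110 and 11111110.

AND: 1 only when both bits are 1
  00001110
& 11111110
----------
  00001110
Decimal: 14 & 254 = 14



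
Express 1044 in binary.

Using repeated division by 2:
1044 ÷ 2 = 522 remainder 0
522 ÷ 2 = 261 remainder 0
261 ÷ 2 = 130 remainder 1
130 ÷ 2 = 65 remainder 0
65 ÷ 2 = 32 remainder 1
32 ÷ 2 = 16 remainder 0
16 ÷ 2 = 8 remainder 0
8 ÷ 2 = 4 remainder 0
4 ÷ 2 = 2 remainder 0
2 ÷ 2 = 1 remainder 0
1 ÷ 2 = 0 remainder 1
Reading remainders bottom to top: 10000010100



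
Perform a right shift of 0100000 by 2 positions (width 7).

Original: 0100000 (decimal 32)
Shift right by 2 positions
Drop the 2 low bits; fill with zeros on the left
Result: 0001000 (decimal 8)
Equivalent: 32 >> 2 = 32 ÷ 2^2 = 8



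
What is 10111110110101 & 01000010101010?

AND: 1 only when both bits are 1
  10111110110101
& 01000010101010
----------------
  00000010100000
Decimal: 12213 & 4266 = 160



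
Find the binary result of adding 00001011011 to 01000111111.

Add column by column from the right: bit + bit + carry-in; write the sum mod 2, carry 1 when the sum is 2 or 3.
carry:  00011111110
        00001011011
+       01000111111
-------------------
       001010011010
(the carry out of the leftmost column, 0, becomes the leading bit)
Decimal check:
  00001011011 = 64 + 16 + 8 + 2 + 1 = 91
  01000111111 = 512 + 32 + 16 + 8 + 4 + 2 + 1 = 575
  91 + 575 = 666, and 001010011010 = 512 + 128 + 16 + 8 + 2 = 666 ✓



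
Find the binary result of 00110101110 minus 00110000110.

Method 1 - Direct subtraction (column by column from the right: bit − bit − borrow-in; if negative, add 2 and borrow 1 from the next column):
borrow: 00000000000
        00110101110
-       00110000110
-------------------
        00000101000

Method 2 - Add two's complement:
Two's complement of 00110000110: invert → 11001111001, add 1 → 11001111010
  00110101110
+ 11001111010
-------------
 100000101000  (end carry out of the top bit = 1)
Discarding the end carry: 00000101000
Decimal check:
  00110101110 = 256 + 128 + 32 + 8 + 4 + 2 = 430
  00110000110 = 256 + 128 + 4 + 2 = 390
  430 - 390 = 40, and 00000101000 = 32 + 8 = 40 ✓



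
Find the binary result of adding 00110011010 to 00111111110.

Add column by column from the right: bit + bit + carry-in; write the sum mod 2, carry 1 when the sum is 2 or 3.
carry:  01111111100
        00110011010
+       00111111110
-------------------
       001110011000
(the carry out of the leftmost column, 0, becomes the leading bit)
Decimal check:
  00110011010 = 256 + 128 + 16 + 8 + 2 = 410
  00111111110 = 256 + 128 + 64 + 32 + 16 + 8 + 4 + 2 = 510
  410 + 510 = 920, and 001110011000 = 512 + 256 + 128 + 16 + 8 = 920 ✓



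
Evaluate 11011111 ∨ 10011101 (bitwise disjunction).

OR: 1 when either bit is 1
  11011111
| 10011101
----------
  11011111
Decimal: 223 | 157 = 223



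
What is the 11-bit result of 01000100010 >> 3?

Original: 01000100010 (decimal 546)
Shift right by 3 positions
Drop the 3 low bits; fill with zeros on the left
Result: 00001000100 (decimal 68)
Equivalent: 546 >> 3 = 546 ÷ 2^3 = 68



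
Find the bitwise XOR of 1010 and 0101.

XOR: 1 when bits differ
  1010
^ 0101
------
  1111
Decimal: 10 ^ 5 = 15



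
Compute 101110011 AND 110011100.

AND: 1 only when both bits are 1
  101110011
& 110011100
-----------
  100010000
Decimal: 371 & 412 = 272



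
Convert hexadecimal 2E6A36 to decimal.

Expand by place value (powers of 16):
Digit values: E = 14, A = 10
2E6A36 = 2 × 16^5 + 14 × 16^4 + 6 × 16^3 + 10 × 16^2 + 3 × 16^1 + 6 × 16^0
= 2 × 1048576 + 14 × 65536 + 6 × 4096 + 10 × 256 + 3 × 16 + 6 × 1
= 2097152 + 917504 + 24576 + 2560 + 48 + 6
= 3041846



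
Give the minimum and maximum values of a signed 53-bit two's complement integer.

For 53-bit two's complement:
Minimum: -2^52 = -4503599627370496
Maximum: 2^52 - 1 = 4503599627370495



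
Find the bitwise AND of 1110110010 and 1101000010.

AND: 1 only when both bits are 1
  1110110010
& 1101000010
------------
  1100000010
Decimal: 946 & 834 = 770



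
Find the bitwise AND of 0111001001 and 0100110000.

AND: 1 only when both bits are 1
  0111001001
& 0100110000
------------
  0100000000
Decimal: 457 & 304 = 256



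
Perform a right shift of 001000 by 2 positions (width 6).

Original: 001000 (decimal 8)
Shift right by 2 positions
Drop the 2 low bits; fill with zeros on the left
Result: 000010 (decimal 2)
Equivalent: 8 >> 2 = 8 ÷ 2^2 = 2



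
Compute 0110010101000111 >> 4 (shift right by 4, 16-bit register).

Original: 0110010101000111 (decimal 25927)
Shift right by 4 positions
Drop the 4 low bits; fill with zeros on the left
Result: 0000011001010100 (decimal 1620)
Equivalent: 25927 >> 4 = 25927 ÷ 2^4 = 1620



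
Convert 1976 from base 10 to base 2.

Using repeated division by 2:
1976 ÷ 2 = 988 remainder 0
988 ÷ 2 = 494 remainder 0
494 ÷ 2 = 247 remainder 0
247 ÷ 2 = 123 remainder 1
123 ÷ 2 = 61 remainder 1
61 ÷ 2 = 30 remainder 1
30 ÷ 2 = 15 remainder 0
15 ÷ 2 = 7 remainder 1
7 ÷ 2 = 3 remainder 1
3 ÷ 2 = 1 remainder 1
1 ÷ 2 = 0 remainder 1
Reading remainders bottom to top: 11110111000



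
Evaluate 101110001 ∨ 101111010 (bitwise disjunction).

OR: 1 when either bit is 1
  101110001
| 101111010
-----------
  101111011
Decimal: 369 | 378 = 379



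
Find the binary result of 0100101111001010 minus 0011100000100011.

Method 1 - Direct subtraction (column by column from the right: bit − bit − borrow-in; if negative, add 2 and borrow 1 from the next column):
borrow: 0110000001001110
        0100101111001010
-       0011100000100011
------------------------
        0001001110100111

Method 2 - Add two's complement:
Two's complement of 0011100000100011: invert → 1100011111011100, add 1 → 1100011111011101
  0100101111001010
+ 1100011111011101
------------------
 10001001110100111  (end carry out of the top bit = 1)
Discarding the end carry: 0001001110100111
Decimal check:
  0100101111001010 = 16384 + 2048 + 512 + 256 + 128 + 64 + 8 + 2 = 19402
  0011100000100011 = 8192 + 4096 + 2048 + 32 + 2 + 1 = 14371
  19402 - 14371 = 5031, and 0001001110100111 = 4096 + 512 + 256 + 128 + 32 + 4 + 2 + 1 = 5031 ✓



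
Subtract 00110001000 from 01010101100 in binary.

Method 1 - Direct subtraction (column by column from the right: bit − bit − borrow-in; if negative, add 2 and borrow 1 from the next column):
borrow: 01000000000
        01010101100
-       00110001000
-------------------
        00100100100

Method 2 - Add two's complement:
Two's complement of 00110001000: invert → 11001110111, add 1 → 11001111000
  01010101100
+ 11001111000
-------------
 100100100100  (end carry out of the top bit = 1)
Discarding the end carry: 00100100100
Decimal check:
  01010101100 = 512 + 128 + 32 + 8 + 4 = 684
  00110001000 = 256 + 128 + 8 = 392
  684 - 392 = 292, and 00100100100 = 256 + 32 + 4 = 292 ✓



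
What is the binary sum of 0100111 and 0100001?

Add column by column from the right: bit + bit + carry-in; write the sum mod 2, carry 1 when the sum is 2 or 3.
carry:  1001110
        0100111
+       0100001
---------------
       01001000
(the carry out of the leftmost column, 0, becomes the leading bit)
Decimal check:
  0100111 = 32 + 4 + 2 + 1 = 39
  0100001 = 32 + 1 = 33
  39 + 33 = 72, and 01001000 = 64 + 8 = 72 ✓



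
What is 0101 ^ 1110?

XOR: 1 when bits differ
  0101
^ 1110
------
  1011
Decimal: 5 ^ 14 = 11



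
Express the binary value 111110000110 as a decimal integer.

Sum of powers of 2 for each 1-bit:
2^1 + 2^2 + 2^7 + 2^8 + 2^9 + 2^10 + 2^11
= 2 + 4 + 128 + 256 + 512 + 1024 + 2048
= 3974



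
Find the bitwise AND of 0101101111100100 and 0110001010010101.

AND: 1 only when both bits are 1
  0101101111100100
& 0110001010010101
------------------
  0100001010000100
Decimal: 23524 & 25237 = 17028



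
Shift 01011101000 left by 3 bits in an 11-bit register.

Original: 01011101000 (decimal 744)
Shift left by 3 positions
Append 3 zeros on the right and drop the 3 high bits that overflow the 11-bit width
Result: 11101000000 (decimal 1856)
Equivalent: 744 << 3 = 744 × 2^3 = 5952, truncated to 11 bits = 1856



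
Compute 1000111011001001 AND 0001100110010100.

AND: 1 only when both bits are 1
  1000111011001001
& 0001100110010100
------------------
  0000100010000000
Decimal: 36553 & 6548 = 2176



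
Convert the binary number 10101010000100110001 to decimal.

Sum of powers of 2 for each 1-bit:
2^0 + 2^4 + 2^5 + 2^8 + 2^13 + 2^15 + 2^17 + 2^19
= 1 + 16 + 32 + 256 + 8192 + 32768 + 131072 + 524288
= 696625



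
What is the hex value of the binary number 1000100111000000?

Group into 4-bit nibbles from right:
  1000 = 8
  1001 = 9
  1100 = C
  0000 = 0
Result: 89C0



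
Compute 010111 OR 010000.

OR: 1 when either bit is 1
  010111
| 010000
--------
  010111
Decimal: 23 | 16 = 23



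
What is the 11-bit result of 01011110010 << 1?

Original: 01011110010 (decimal 754)
Shift left by 1 position
Append 1 zero on the right
Result: 10111100100 (decimal 1508)
Equivalent: 754 << 1 = 754 × 2^1 = 1508



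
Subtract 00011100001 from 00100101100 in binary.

Method 1 - Direct subtraction (column by column from the right: bit − bit − borrow-in; if negative, add 2 and borrow 1 from the next column):
borrow: 00110000110
        00100101100
-       00011100001
-------------------
        00001001011

Method 2 - Add two's complement:
Two's complement of 00011100001: invert → 11100011110, add 1 → 11100011111
  00100101100
+ 11100011111
-------------
 100001001011  (end carry out of the top bit = 1)
Discarding the end carry: 00001001011
Decimal check:
  00100101100 = 256 + 32 + 8 + 4 = 300
  00011100001 = 128 + 64 + 32 + 1 = 225
  300 - 225 = 75, and 00001001011 = 64 + 8 + 2 + 1 = 75 ✓



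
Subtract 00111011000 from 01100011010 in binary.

Method 1 - Direct subtraction (column by column from the right: bit − bit − borrow-in; if negative, add 2 and borrow 1 from the next column):
borrow: 01110000000
        01100011010
-       00111011000
-------------------
        00101000010

Method 2 - Add two's complement:
Two's complement of 00111011000: invert → 11000100111, add 1 → 11000101000
  01100011010
+ 11000101000
-------------
 100101000010  (end carry out of the top bit = 1)
Discarding the end carry: 00101000010
Decimal check:
  01100011010 = 512 + 256 + 16 + 8 + 2 = 794
  00111011000 = 256 + 128 + 64 + 16 + 8 = 472
  794 - 472 = 322, and 00101000010 = 256 + 64 + 2 = 322 ✓



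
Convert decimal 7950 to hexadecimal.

Using repeated division by 16 (digits 10–15 are A–F):
7950 ÷ 16 = 496 remainder 14 (E)
496 ÷ 16 = 31 remainder 0
31 ÷ 16 = 1 remainder 15 (F)
1 ÷ 16 = 0 remainder 1
Reading remainders bottom to top: 1F0E



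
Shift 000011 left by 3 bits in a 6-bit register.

Original: 000011 (decimal 3)
Shift left by 3 positions
Append 3 zeros on the right
Result: 011000 (decimal 24)
Equivalent: 3 << 3 = 3 × 2^3 = 24



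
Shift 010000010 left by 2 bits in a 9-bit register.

Original: 010000010 (decimal 130)
Shift left by 2 positions
Append 2 zeros on the right and drop the 2 high bits that overflow the 9-bit width
Result: 000001000 (decimal 8)
Equivalent: 130 << 2 = 130 × 2^2 = 520, truncated to 9 bits = 8



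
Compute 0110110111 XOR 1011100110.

XOR: 1 when bits differ
  0110110111
^ 1011100110
------------
  1101010001
Decimal: 439 ^ 742 = 849



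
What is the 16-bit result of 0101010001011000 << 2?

Original: 0101010001011000 (decimal 21592)
Shift left by 2 positions
Append 2 zeros on the right and drop the 2 high bits that overflow the 16-bit width
Result: 0101000101100000 (decimal 20832)
Equivalent: 21592 << 2 = 21592 × 2^2 = 86368, truncated to 16 bits = 20832



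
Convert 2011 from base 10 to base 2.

Using repeated division by 2:
2011 ÷ 2 = 1005 remainder 1
1005 ÷ 2 = 502 remainder 1
502 ÷ 2 = 251 remainder 0
251 ÷ 2 = 125 remainder 1
125 ÷ 2 = 62 remainder 1
62 ÷ 2 = 31 remainder 0
31 ÷ 2 = 15 remainder 1
15 ÷ 2 = 7 remainder 1
7 ÷ 2 = 3 remainder 1
3 ÷ 2 = 1 remainder 1
1 ÷ 2 = 0 remainder 1
Reading remainders bottom to top: 11111011011



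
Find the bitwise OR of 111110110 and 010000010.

OR: 1 when either bit is 1
  111110110
| 010000010
-----------
  111110110
Decimal: 502 | 130 = 502



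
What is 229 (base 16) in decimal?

Expand by place value (powers of 16):
229 = 2 × 16^2 + 2 × 16^1 + 9 × 16^0
= 2 × 256 + 2 × 16 + 9 × 1
= 512 + 32 + 9
= 553



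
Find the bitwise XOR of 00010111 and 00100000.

XOR: 1 when bits differ
  00010111
^ 00100000
----------
  00110111
Decimal: 23 ^ 32 = 55



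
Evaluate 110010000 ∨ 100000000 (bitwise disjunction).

OR: 1 when either bit is 1
  110010000
| 100000000
-----------
  110010000
Decimal: 400 | 256 = 400



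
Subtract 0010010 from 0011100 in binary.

Method 1 - Direct subtraction (column by column from the right: bit − bit − borrow-in; if negative, add 2 and borrow 1 from the next column):
borrow: 0000100
        0011100
-       0010010
---------------
        0001010

Method 2 - Add two's complement:
Two's complement of 0010010: invert → 1101101, add 1 → 1101110
  0011100
+ 1101110
---------
 10001010  (end carry out of the top bit = 1)
Discarding the end carry: 0001010
Decimal check:
  0011100 = 16 + 8 + 4 = 28
  0010010 = 16 + 2 = 18
  28 - 18 = 10, and 0001010 = 8 + 2 = 10 ✓



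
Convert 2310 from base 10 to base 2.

Using repeated division by 2:
2310 ÷ 2 = 1155 remainder 0
1155 ÷ 2 = 577 remainder 1
577 ÷ 2 = 288 remainder 1
288 ÷ 2 = 144 remainder 0
144 ÷ 2 = 72 remainder 0
72 ÷ 2 = 36 remainder 0
36 ÷ 2 = 18 remainder 0
18 ÷ 2 = 9 remainder 0
9 ÷ 2 = 4 remainder 1
4 ÷ 2 = 2 remainder 0
2 ÷ 2 = 1 remainder 0
1 ÷ 2 = 0 remainder 1
Reading remainders bottom to top: 100100000110



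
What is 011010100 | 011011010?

OR: 1 when either bit is 1
  011010100
| 011011010
-----------
  011011110
Decimal: 212 | 218 = 222



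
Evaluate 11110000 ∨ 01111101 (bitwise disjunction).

OR: 1 when either bit is 1
  11110000
| 01111101
----------
  11111101
Decimal: 240 | 125 = 253



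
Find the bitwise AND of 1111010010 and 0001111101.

AND: 1 only when both bits are 1
  1111010010
& 0001111101
------------
  0001010000
Decimal: 978 & 125 = 80



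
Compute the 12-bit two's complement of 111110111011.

Original (sign bit 1, negative): 111110111011
Step 1 - Invert all bits: 000001000100
Step 2 - Add 1: 000001000101
Verification: 111110111011 + 000001000101 = 1000000000000; discarding the end carry (carry out of the top bit) leaves the 12-bit value 000000000000, as required for x + (-x)



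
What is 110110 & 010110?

AND: 1 only when both bits are 1
  110110
& 010110
--------
  010110
Decimal: 54 & 22 = 22



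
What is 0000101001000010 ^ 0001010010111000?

XOR: 1 when bits differ
  0000101001000010
^ 0001010010111000
------------------
  0001111011111010
Decimal: 2626 ^ 5304 = 7930



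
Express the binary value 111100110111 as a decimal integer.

Sum of powers of 2 for each 1-bit:
2^0 + 2^1 + 2^2 + 2^4 + 2^5 + 2^8 + 2^9 + 2^10 + 2^11
= 1 + 2 + 4 + 16 + 32 + 256 + 512 + 1024 + 2048
= 3895



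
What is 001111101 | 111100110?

OR: 1 when either bit is 1
  001111101
| 111100110
-----------
  111111111
Decimal: 125 | 486 = 511



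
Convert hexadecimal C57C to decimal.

Expand by place value (powers of 16):
Digit values: C = 12
C57C = 12 × 16^3 + 5 × 16^2 + 7 × 16^1 + 12 × 16^0
= 12 × 4096 + 5 × 256 + 7 × 16 + 12 × 1
= 49152 + 1280 + 112 + 12
= 50556



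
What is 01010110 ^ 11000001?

XOR: 1 when bits differ
  01010110
^ 11000001
----------
  10010111
Decimal: 86 ^ 193 = 151



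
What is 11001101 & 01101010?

AND: 1 only when both bits are 1
  11001101
& 01101010
----------
  01001000
Decimal: 205 & 106 = 72



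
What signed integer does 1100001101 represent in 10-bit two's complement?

Binary: 1100001101
Sign bit: 1 (negative)
Invert: 0011110010
Add 1:  0011110011
Magnitude: 0011110011 = 128 + 64 + 32 + 16 + 2 + 1 = 243
Value: -243



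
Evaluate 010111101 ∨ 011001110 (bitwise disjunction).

OR: 1 when either bit is 1
  010111101
| 011001110
-----------
  011111111
Decimal: 189 | 206 = 255



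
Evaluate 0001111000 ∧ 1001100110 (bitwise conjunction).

AND: 1 only when both bits are 1
  0001111000
& 1001100110
------------
  0001100000
Decimal: 120 & 614 = 96



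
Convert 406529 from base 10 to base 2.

Using repeated division by 2:
406529 ÷ 2 = 203264 remainder 1
203264 ÷ 2 = 101632 remainder 0
101632 ÷ 2 = 50816 remainder 0
50816 ÷ 2 = 25408 remainder 0
25408 ÷ 2 = 12704 remainder 0
12704 ÷ 2 = 6352 remainder 0
6352 ÷ 2 = 3176 remainder 0
3176 ÷ 2 = 1588 remainder 0
1588 ÷ 2 = 794 remainder 0
794 ÷ 2 = 397 remainder 0
397 ÷ 2 = 198 remainder 1
198 ÷ 2 = 99 remainder 0
99 ÷ 2 = 49 remainder 1
49 ÷ 2 = 24 remainder 1
24 ÷ 2 = 12 remainder 0
12 ÷ 2 = 6 remainder 0
6 ÷ 2 = 3 remainder 0
3 ÷ 2 = 1 remainder 1
1 ÷ 2 = 0 remainder 1
Reading remainders bottom to top: 1100011010000000001



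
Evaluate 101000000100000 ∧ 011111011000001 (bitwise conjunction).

AND: 1 only when both bits are 1
  101000000100000
& 011111011000001
-----------------
  001000000000000
Decimal: 20512 & 16065 = 4096



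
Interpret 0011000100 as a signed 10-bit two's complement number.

Binary: 0011000100
Sign bit: 0 (non-negative)
Read directly as an unsigned value:
0011000100 = 128 + 64 + 4 = 196
Value: 196



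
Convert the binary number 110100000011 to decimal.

Sum of powers of 2 for each 1-bit:
2^0 + 2^1 + 2^8 + 2^10 + 2^11
= 1 + 2 + 256 + 1024 + 2048
= 3331



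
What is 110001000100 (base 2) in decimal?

Sum of powers of 2 for each 1-bit:
2^2 + 2^6 + 2^10 + 2^11
= 4 + 64 + 1024 + 2048
= 3140



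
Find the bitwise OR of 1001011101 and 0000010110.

OR: 1 when either bit is 1
  1001011101
| 0000010110
------------
  1001011111
Decimal: 605 | 22 = 607



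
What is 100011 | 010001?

OR: 1 when either bit is 1
  100011
| 010001
--------
  110011
Decimal: 35 | 17 = 51



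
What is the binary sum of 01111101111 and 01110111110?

Add column by column from the right: bit + bit + carry-in; write the sum mod 2, carry 1 when the sum is 2 or 3.
carry:  11111111100
        01111101111
+       01110111110
-------------------
       011110101101
(the carry out of the leftmost column, 0, becomes the leading bit)
Decimal check:
  01111101111 = 512 + 256 + 128 + 64 + 32 + 8 + 4 + 2 + 1 = 1007
  01110111110 = 512 + 256 + 128 + 32 + 16 + 8 + 4 + 2 = 958
  1007 + 958 = 1965, and 011110101101 = 1024 + 512 + 256 + 128 + 32 + 8 + 4 + 1 = 1965 ✓



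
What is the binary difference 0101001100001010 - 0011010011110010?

Method 1 - Direct subtraction (column by column from the right: bit − bit − borrow-in; if negative, add 2 and borrow 1 from the next column):
borrow: 0111100111100000
        0101001100001010
-       0011010011110010
------------------------
        0001111000011000

Method 2 - Add two's complement:
Two's complement of 0011010011110010: invert → 1100101100001101, add 1 → 1100101100001110
  0101001100001010
+ 1100101100001110
------------------
 10001111000011000  (end carry out of the top bit = 1)
Discarding the end carry: 0001111000011000
Decimal check:
  0101001100001010 = 16384 + 4096 + 512 + 256 + 8 + 2 = 21258
  0011010011110010 = 8192 + 4096 + 1024 + 128 + 64 + 32 + 16 + 2 = 13554
  21258 - 13554 = 7704, and 0001111000011000 = 4096 + 2048 + 1024 + 512 + 16 + 8 = 7704 ✓



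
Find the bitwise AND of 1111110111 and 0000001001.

AND: 1 only when both bits are 1
  1111110111
& 0000001001
------------
  0000000001
Decimal: 1015 & 9 = 1



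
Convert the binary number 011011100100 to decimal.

Sum of powers of 2 for each 1-bit:
2^2 + 2^5 + 2^6 + 2^7 + 2^9 + 2^10
= 4 + 32 + 64 + 128 + 512 + 1024
= 1764



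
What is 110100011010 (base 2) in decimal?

Sum of powers of 2 for each 1-bit:
2^1 + 2^3 + 2^4 + 2^8 + 2^10 + 2^11
= 2 + 8 + 16 + 256 + 1024 + 2048
= 3354



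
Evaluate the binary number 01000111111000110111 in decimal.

Sum of powers of 2 for each 1-bit:
2^0 + 2^1 + 2^2 + 2^4 + 2^5 + 2^9 + 2^10 + 2^11 + 2^12 + 2^13 + 2^14 + 2^18
= 1 + 2 + 4 + 16 + 32 + 512 + 1024 + 2048 + 4096 + 8192 + 16384 + 262144
= 294455



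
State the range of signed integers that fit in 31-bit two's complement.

For 31-bit two's complement:
Minimum: -2^30 = -1073741824
Maximum: 2^30 - 1 = 1073741823



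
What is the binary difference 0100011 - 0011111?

Method 1 - Direct subtraction (column by column from the right: bit − bit − borrow-in; if negative, add 2 and borrow 1 from the next column):
borrow: 0111000
        0100011
-       0011111
---------------
        0000100

Method 2 - Add two's complement:
Two's complement of 0011111: invert → 1100000, add 1 → 1100001
  0100011
+ 1100001
---------
 10000100  (end carry out of the top bit = 1)
Discarding the end carry: 0000100
Decimal check:
  0100011 = 32 + 2 + 1 = 35
  0011111 = 16 + 8 + 4 + 2 + 1 = 31
  35 - 31 = 4, and 0000100 = 4 ✓



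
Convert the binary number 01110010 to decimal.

Sum of powers of 2 for each 1-bit:
2^1 + 2^4 + 2^5 + 2^6
= 2 + 16 + 32 + 64
= 114



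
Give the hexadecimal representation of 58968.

Using repeated division by 16 (digits 10–15 are A–F):
58968 ÷ 16 = 3685 remainder 8
3685 ÷ 16 = 230 remainder 5
230 ÷ 16 = 14 remainder 6
14 ÷ 16 = 0 remainder 14 (E)
Reading remainders bottom to top: E658



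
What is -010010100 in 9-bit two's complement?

Original: 010010100
Step 1 - Invert all bits: 101101011
Step 2 - Add 1: 101101100
Verification: 010010100 + 101101100 = 1000000000; discarding the end carry (carry out of the top bit) leaves the 9-bit value 000000000, as required for x + (-x)



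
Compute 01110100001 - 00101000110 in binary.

Method 1 - Direct subtraction (column by column from the right: bit − bit − borrow-in; if negative, add 2 and borrow 1 from the next column):
borrow: 00010111100
        01110100001
-       00101000110
-------------------
        01001011011

Method 2 - Add two's complement:
Two's complement of 00101000110: invert → 11010111001, add 1 → 11010111010
  01110100001
+ 11010111010
-------------
 101001011011  (end carry out of the top bit = 1)
Discarding the end carry: 01001011011
Decimal check:
  01110100001 = 512 + 256 + 128 + 32 + 1 = 929
  00101000110 = 256 + 64 + 4 + 2 = 326
  929 - 326 = 603, and 01001011011 = 512 + 64 + 16 + 8 + 2 + 1 = 603 ✓



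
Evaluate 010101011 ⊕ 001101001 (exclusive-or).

XOR: 1 when bits differ
  010101011
^ 001101001
-----------
  011000010
Decimal: 171 ^ 105 = 194



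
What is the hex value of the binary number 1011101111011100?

Group into 4-bit nibbles from right:
  1011 = B
  1011 = B
  1101 = D
  1100 = C
Result: BBDC



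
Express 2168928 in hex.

Using repeated division by 16 (digits 10–15 are A–F):
2168928 ÷ 16 = 135558 remainder 0
135558 ÷ 16 = 8472 remainder 6
8472 ÷ 16 = 529 remainder 8
529 ÷ 16 = 33 remainder 1
33 ÷ 16 = 2 remainder 1
2 ÷ 16 = 0 remainder 2
Reading remainders bottom to top: 211860



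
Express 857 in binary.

Using repeated division by 2:
857 ÷ 2 = 428 remainder 1
428 ÷ 2 = 214 remainder 0
214 ÷ 2 = 107 remainder 0
107 ÷ 2 = 53 remainder 1
53 ÷ 2 = 26 remainder 1
26 ÷ 2 = 13 remainder 0
13 ÷ 2 = 6 remainder 1
6 ÷ 2 = 3 remainder 0
3 ÷ 2 = 1 remainder 1
1 ÷ 2 = 0 remainder 1
Reading remainders bottom to top: 1101011001



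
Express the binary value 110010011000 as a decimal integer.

Sum of powers of 2 for each 1-bit:
2^3 + 2^4 + 2^7 + 2^10 + 2^11
= 8 + 16 + 128 + 1024 + 2048
= 3224



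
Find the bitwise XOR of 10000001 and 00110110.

XOR: 1 when bits differ
  10000001
^ 00110110
----------
  10110111
Decimal: 129 ^ 54 = 183



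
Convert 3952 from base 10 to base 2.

Using repeated division by 2:
3952 ÷ 2 = 1976 remainder 0
1976 ÷ 2 = 988 remainder 0
988 ÷ 2 = 494 remainder 0
494 ÷ 2 = 247 remainder 0
247 ÷ 2 = 123 remainder 1
123 ÷ 2 = 61 remainder 1
61 ÷ 2 = 30 remainder 1
30 ÷ 2 = 15 remainder 0
15 ÷ 2 = 7 remainder 1
7 ÷ 2 = 3 remainder 1
3 ÷ 2 = 1 remainder 1
1 ÷ 2 = 0 remainder 1
Reading remainders bottom to top: 111101110000



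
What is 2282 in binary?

Using repeated division by 2:
2282 ÷ 2 = 1141 remainder 0
1141 ÷ 2 = 570 remainder 1
570 ÷ 2 = 285 remainder 0
285 ÷ 2 = 142 remainder 1
142 ÷ 2 = 71 remainder 0
71 ÷ 2 = 35 remainder 1
35 ÷ 2 = 17 remainder 1
17 ÷ 2 = 8 remainder 1
8 ÷ 2 = 4 remainder 0
4 ÷ 2 = 2 remainder 0
2 ÷ 2 = 1 remainder 0
1 ÷ 2 = 0 remainder 1
Reading remainders bottom to top: 100011101010



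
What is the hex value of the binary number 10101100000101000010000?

Group into 4-bit nibbles from right:
  0101 = 5
  0110 = 6
  0000 = 0
  1010 = A
  0001 = 1
  0000 = 0
Result: 560A10



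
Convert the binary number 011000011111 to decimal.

Sum of powers of 2 for each 1-bit:
2^0 + 2^1 + 2^2 + 2^3 + 2^4 + 2^9 + 2^10
= 1 + 2 + 4 + 8 + 16 + 512 + 1024
= 1567



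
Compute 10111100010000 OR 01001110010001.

OR: 1 when either bit is 1
  10111100010000
| 01001110010001
----------------
  11111110010001
Decimal: 12048 | 5009 = 16273



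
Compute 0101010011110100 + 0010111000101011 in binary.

Add column by column from the right: bit + bit + carry-in; write the sum mod 2, carry 1 when the sum is 2 or 3.
carry:  1111100111000000
        0101010011110100
+       0010111000101011
------------------------
       01000001100011111
(the carry out of the leftmost column, 0, becomes the leading bit)
Decimal check:
  0101010011110100 = 16384 + 4096 + 1024 + 128 + 64 + 32 + 16 + 4 = 21748
  0010111000101011 = 8192 + 2048 + 1024 + 512 + 32 + 8 + 2 + 1 = 11819
  21748 + 11819 = 33567, and 01000001100011111 = 32768 + 512 + 256 + 16 + 8 + 4 + 2 + 1 = 33567 ✓



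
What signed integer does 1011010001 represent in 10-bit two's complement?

Binary: 1011010001
Sign bit: 1 (negative)
Invert: 0100101110
Add 1:  0100101111
Magnitude: 0100101111 = 256 + 32 + 8 + 4 + 2 + 1 = 303
Value: -303



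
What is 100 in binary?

Using repeated division by 2:
100 ÷ 2 = 50 remainder 0
50 ÷ 2 = 25 remainder 0
25 ÷ 2 = 12 remainder 1
12 ÷ 2 = 6 remainder 0
6 ÷ 2 = 3 remainder 0
3 ÷ 2 = 1 remainder 1
1 ÷ 2 = 0 remainder 1
Reading remainders bottom to top: 1100100



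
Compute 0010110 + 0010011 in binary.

Add column by column from the right: bit + bit + carry-in; write the sum mod 2, carry 1 when the sum is 2 or 3.
carry:  0101100
        0010110
+       0010011
---------------
       00101001
(the carry out of the leftmost column, 0, becomes the leading bit)
Decimal check:
  0010110 = 16 + 4 + 2 = 22
  0010011 = 16 + 2 + 1 = 19
  22 + 19 = 41, and 00101001 = 32 + 8 + 1 = 41 ✓



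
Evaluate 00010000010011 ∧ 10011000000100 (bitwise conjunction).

AND: 1 only when both bits are 1
  00010000010011
& 10011000000100
----------------
  00010000000000
Decimal: 1043 & 9732 = 1024



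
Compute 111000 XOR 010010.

XOR: 1 when bits differ
  111000
^ 010010
--------
  101010
Decimal: 56 ^ 18 = 42



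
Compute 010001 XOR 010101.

XOR: 1 when bits differ
  010001
^ 010101
--------
  000100
Decimal: 17 ^ 21 = 4



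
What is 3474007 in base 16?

Using repeated division by 16 (digits 10–15 are A–F):
3474007 ÷ 16 = 217125 remainder 7
217125 ÷ 16 = 13570 remainder 5
13570 ÷ 16 = 848 remainder 2
848 ÷ 16 = 53 remainder 0
53 ÷ 16 = 3 remainder 5
3 ÷ 16 = 0 remainder 3
Reading remainders bottom to top: 350257



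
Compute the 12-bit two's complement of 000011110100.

Original: 000011110100
Step 1 - Invert all bits: 111100001011
Step 2 - Add 1: 111100001100
Verification: 000011110100 + 111100001100 = 1000000000000; discarding the end carry (carry out of the top bit) leaves the 12-bit value 000000000000, as required for x + (-x)

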